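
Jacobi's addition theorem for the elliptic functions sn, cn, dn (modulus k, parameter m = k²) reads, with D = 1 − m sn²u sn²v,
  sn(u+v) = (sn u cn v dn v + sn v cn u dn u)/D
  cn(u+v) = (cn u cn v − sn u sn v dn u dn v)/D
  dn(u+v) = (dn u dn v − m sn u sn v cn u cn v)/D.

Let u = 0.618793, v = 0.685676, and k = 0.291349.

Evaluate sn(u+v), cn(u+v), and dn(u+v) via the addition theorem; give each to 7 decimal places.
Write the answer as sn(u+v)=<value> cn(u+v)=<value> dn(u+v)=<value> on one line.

sn u = 0.5775235665408963, cn u = 0.816374013605212, dn u = 0.9857424942440546
sn v = 0.6299824507148888, cn v = 0.7766093688536488, dn v = 0.9830113540369588
m = k² = 0.084884239801
D = 1 − m·sn²u·sn²v = 0.9887636983852002
sn(u+v) = (sn u·cn v·dn v + sn v·cn u·dn u)/D = 0.9478592793186891/0.9887636983852002 = 0.9586307434897599
cn(u+v) = (cn u·cn v − sn u·sn v·dn u·dn v)/D = 0.2814541487593217/0.9887636983852002 = 0.2846525911286778
dn(u+v) = (dn u·dn v − m·sn u·sn v·cn u·cn v)/D = 0.9494158685090501/0.9887636983852002 = 0.9602050217454271

sn(u+v)=0.9586307 cn(u+v)=0.2846526 dn(u+v)=0.9602050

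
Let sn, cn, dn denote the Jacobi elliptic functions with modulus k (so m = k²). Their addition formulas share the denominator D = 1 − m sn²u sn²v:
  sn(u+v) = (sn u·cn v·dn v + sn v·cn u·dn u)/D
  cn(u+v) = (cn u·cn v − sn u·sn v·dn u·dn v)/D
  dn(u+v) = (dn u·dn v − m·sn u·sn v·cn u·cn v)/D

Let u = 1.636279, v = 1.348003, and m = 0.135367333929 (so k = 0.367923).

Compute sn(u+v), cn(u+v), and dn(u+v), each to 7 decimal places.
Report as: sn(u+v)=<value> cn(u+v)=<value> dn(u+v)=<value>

sn u = 0.9999733494131048, cn u = -0.007300716645413107, dn u = 0.9298601406731262
sn v = 0.9660779262477172, cn v = 0.2582507316870762, dn v = 0.9346982289973539
m = k² = 0.135367333929
D = 1 − m·sn²u·sn²v = 0.8736675132298164
sn(u+v) = (sn u·cn v·dn v + sn v·cn u·dn u)/D = 0.2348217079764993/0.8736675132298164 = 0.2687769711253186
cn(u+v) = (cn u·cn v − sn u·sn v·dn u·dn v)/D = -0.8415186802063108/0.8736675132298164 = -0.9632024396733532
dn(u+v) = (dn u·dn v − m·sn u·sn v·cn u·cn v)/D = 0.8693851860736667/0.8736675132298164 = 0.9950984475314658

sn(u+v)=0.2687770 cn(u+v)=-0.9632024 dn(u+v)=0.9950984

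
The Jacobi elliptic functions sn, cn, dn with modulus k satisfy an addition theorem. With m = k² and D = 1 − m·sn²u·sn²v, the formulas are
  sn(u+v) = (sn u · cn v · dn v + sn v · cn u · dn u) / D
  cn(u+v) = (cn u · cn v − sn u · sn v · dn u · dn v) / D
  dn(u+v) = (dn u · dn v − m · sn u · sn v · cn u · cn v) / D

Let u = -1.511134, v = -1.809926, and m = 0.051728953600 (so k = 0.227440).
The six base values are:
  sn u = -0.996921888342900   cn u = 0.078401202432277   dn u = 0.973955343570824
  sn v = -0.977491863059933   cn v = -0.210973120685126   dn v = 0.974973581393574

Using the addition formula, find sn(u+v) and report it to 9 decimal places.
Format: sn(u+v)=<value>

sn(u+v)=0.137157031

m = k² = 0.0517289536
D = 1 − m·sn²u·sn²v = 0.9508772967780592
sn(u+v) = (sn u·cn v·dn v + sn v·cn u·dn u)/D = 0.1304195072124692/0.9508772967780592 = 0.1371570313587053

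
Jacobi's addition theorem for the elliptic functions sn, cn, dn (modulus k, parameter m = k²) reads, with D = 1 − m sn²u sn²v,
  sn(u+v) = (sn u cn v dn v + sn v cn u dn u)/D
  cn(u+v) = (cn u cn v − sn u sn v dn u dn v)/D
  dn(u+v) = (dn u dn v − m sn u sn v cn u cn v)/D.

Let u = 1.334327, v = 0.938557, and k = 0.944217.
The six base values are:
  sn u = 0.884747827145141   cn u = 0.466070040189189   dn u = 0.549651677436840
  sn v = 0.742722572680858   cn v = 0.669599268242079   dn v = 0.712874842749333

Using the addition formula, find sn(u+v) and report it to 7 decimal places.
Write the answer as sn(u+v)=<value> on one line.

m = k² = 0.891545743089
D = 1 − m·sn²u·sn²v = 0.6150220226943096
sn(u+v) = (sn u·cn v·dn v + sn v·cn u·dn u)/D = 0.6125937773605537/0.6150220226943096 = 0.9960517749866612

sn(u+v)=0.9960518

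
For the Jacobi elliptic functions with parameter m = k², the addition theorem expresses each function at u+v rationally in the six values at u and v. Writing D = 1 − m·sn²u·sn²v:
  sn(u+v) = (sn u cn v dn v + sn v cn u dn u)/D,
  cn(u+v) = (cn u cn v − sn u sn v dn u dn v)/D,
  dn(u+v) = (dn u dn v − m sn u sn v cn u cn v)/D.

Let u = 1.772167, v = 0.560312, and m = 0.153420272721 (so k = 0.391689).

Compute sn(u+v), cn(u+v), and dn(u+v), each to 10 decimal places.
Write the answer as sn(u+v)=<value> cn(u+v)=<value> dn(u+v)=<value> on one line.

sn(u+v)=0.7976912014 cn(u+v)=-0.6030661217 dn(u+v)=0.9499352368

sn u = 0.9922545723959588, cn u = -0.1242210270417732, dn u = 0.9213832723544477
sn v = 0.5278742145274872, cn v = 0.849322561596587, dn v = 0.9783911584811857
m = k² = 0.153420272721
D = 1 − m·sn²u·sn²v = 0.9579089398456773
sn(u+v) = (sn u·cn v·dn v + sn v·cn u·dn u)/D = 0.7641155330926528/0.9579089398456773 = 0.7976912014369076
cn(u+v) = (cn u·cn v − sn u·sn v·dn u·dn v)/D = -0.5776824293007365/0.9579089398456773 = -0.6030661217065197
dn(u+v) = (dn u·dn v − m·sn u·sn v·cn u·cn v)/D = 0.9099514555739113/0.9579089398456773 = 0.9499352367673986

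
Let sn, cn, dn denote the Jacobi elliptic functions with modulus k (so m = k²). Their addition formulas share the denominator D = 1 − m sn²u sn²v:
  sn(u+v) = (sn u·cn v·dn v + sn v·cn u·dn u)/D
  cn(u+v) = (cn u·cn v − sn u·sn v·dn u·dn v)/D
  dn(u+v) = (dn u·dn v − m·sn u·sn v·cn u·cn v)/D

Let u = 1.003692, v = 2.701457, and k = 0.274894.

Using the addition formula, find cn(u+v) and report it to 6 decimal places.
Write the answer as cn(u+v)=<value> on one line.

sn u = 0.8378324156483505, cn u = 0.5459275073568373, dn u = 0.9731161045006384
sn v = 0.4799817174246373, cn v = -0.8772784910951001, dn v = 0.9912571593677882
m = k² = 0.075566711236
D = 1 − m·sn²u·sn²v = 0.9877793521243288
cn(u+v) = (cn u·cn v − sn u·sn v·dn u·dn v)/D = -0.8668421355212425/0.9877793521243288 = -0.877566567530494

cn(u+v)=-0.877567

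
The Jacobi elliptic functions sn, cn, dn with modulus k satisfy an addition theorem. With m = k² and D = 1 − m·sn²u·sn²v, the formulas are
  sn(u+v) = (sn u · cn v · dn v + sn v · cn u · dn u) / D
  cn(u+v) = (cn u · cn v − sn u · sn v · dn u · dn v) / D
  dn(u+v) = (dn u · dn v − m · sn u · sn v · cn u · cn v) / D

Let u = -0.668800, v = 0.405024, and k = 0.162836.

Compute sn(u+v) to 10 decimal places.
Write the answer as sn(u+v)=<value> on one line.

sn(u+v)=-0.2606505861

sn u = -0.619096581922401, cn u = 0.7853148554891852, dn u = 0.9949055732751263
sn v = 0.3937797009301701, cn v = 0.919204845034743, dn v = 0.9979420984096518
m = k² = 0.026515562896
D = 1 − m·sn²u·sn²v = 0.9984241157565209
sn(u+v) = (sn u·cn v·dn v + sn v·cn u·dn u)/D = -0.2602398309868976/0.9984241157565209 = -0.2606505861386471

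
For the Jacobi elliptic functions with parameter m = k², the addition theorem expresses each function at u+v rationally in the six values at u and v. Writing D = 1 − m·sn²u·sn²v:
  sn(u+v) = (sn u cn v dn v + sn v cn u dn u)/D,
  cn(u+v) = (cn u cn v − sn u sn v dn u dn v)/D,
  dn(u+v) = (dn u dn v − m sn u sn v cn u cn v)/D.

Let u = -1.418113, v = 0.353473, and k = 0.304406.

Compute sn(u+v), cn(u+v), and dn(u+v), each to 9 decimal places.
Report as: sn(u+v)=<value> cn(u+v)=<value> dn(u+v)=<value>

sn u = -0.9834595933062655, cn u = 0.1811276575619383, dn u = 0.9541367846300736
sn v = 0.3455343282498168, cn v = 0.9384061103812932, dn v = 0.9944529123292419
m = k² = 0.092663012836
D = 1 − m·sn²u·sn²v = 0.9892995544993415
sn(u+v) = (sn u·cn v·dn v + sn v·cn u·dn u)/D = -0.8580497341047988/0.9892995544993415 = -0.8673305574660198
cn(u+v) = (cn u·cn v − sn u·sn v·dn u·dn v)/D = 0.4924066026519948/0.9892995544993415 = 0.4977325628142922
dn(u+v) = (dn u·dn v − m·sn u·sn v·cn u·cn v)/D = 0.9541962722183613/0.9892995544993415 = 0.9645170341770294

sn(u+v)=-0.867330557 cn(u+v)=0.497732563 dn(u+v)=0.964517034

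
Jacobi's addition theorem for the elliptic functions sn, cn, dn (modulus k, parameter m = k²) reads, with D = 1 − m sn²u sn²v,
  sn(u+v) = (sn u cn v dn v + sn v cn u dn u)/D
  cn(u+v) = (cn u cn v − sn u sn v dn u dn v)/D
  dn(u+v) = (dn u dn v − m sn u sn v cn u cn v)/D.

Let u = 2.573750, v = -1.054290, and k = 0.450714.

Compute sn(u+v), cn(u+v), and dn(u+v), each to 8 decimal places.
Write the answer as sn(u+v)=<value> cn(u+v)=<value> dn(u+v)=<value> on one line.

sn(u+v)=0.99199400 cn(u+v)=0.12628505 dn(u+v)=0.89448119

sn u = 0.6713409832169441, cn u = -0.7411486249419254, dn u = 0.9531231092058115
sn v = -0.8534801222853176, cn v = 0.5211253984060261, dn v = 0.9230518977756382
m = k² = 0.203143109796
D = 1 − m·sn²u·sn²v = 0.9333077700960665
sn(u+v) = (sn u·cn v·dn v + sn v·cn u·dn u)/D = 0.9258357038254115/0.9333077700960665 = 0.99199399543209
cn(u+v) = (cn u·cn v − sn u·sn v·dn u·dn v)/D = 0.1178628153566553/0.9333077700960665 = 0.1262850467263586
dn(u+v) = (dn u·dn v − m·sn u·sn v·cn u·cn v)/D = 0.8348262446164061/0.9333077700960665 = 0.8944811897692403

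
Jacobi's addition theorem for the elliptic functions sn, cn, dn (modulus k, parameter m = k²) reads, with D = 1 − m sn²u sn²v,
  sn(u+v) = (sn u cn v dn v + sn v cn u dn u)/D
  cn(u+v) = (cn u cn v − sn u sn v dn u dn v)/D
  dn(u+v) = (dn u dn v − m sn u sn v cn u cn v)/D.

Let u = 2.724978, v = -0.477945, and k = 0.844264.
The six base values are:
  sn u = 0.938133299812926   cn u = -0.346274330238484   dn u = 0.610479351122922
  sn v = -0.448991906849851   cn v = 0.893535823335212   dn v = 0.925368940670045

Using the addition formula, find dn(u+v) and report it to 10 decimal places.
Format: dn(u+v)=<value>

dn(u+v)=0.5403590264

m = k² = 0.712781701696
D = 1 − m·sn²u·sn²v = 0.8735372354393289
dn(u+v) = (dn u·dn v − m·sn u·sn v·cn u·cn v)/D = 0.4720237300251815/0.8735372354393289 = 0.5403590263531081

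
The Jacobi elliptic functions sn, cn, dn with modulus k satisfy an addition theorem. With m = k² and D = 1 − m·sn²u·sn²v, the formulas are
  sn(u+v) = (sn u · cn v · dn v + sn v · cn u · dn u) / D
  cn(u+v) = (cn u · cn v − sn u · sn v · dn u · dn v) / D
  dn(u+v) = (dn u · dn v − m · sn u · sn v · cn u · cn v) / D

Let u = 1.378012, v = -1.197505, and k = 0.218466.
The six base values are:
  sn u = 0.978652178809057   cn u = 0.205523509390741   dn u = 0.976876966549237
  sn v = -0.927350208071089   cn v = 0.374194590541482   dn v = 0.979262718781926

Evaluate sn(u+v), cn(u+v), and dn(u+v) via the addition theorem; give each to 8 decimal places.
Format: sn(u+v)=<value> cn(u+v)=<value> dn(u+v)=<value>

sn(u+v)=0.17948264 cn(u+v)=0.98376114 dn(u+v)=0.99923096

m = k² = 0.047727393156
D = 1 − m·sn²u·sn²v = 0.9606891896676807
sn(u+v) = (sn u·cn v·dn v + sn v·cn u·dn u)/D = 0.1724270294596626/0.9606891896676807 = 0.1794826373754743
cn(u+v) = (cn u·cn v − sn u·sn v·dn u·dn v)/D = 0.9450886935394274/0.9606891896676807 = 0.98376114117236
dn(u+v) = (dn u·dn v − m·sn u·sn v·cn u·cn v)/D = 0.9599503800597862/0.9606891896676807 = 0.9992309587576914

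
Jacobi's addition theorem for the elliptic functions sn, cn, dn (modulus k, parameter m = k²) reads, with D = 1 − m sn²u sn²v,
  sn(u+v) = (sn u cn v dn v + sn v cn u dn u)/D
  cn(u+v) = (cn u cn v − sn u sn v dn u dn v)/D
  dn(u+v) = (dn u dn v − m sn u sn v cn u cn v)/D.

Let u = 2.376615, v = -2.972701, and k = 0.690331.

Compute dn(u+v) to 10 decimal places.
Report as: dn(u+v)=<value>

sn u = 0.9206754417268407, cn u = -0.3903290035355901, dn u = 0.77204258967272
sn v = -0.6229569221519758, cn v = -0.7822561429243859, dn v = 0.9028067508152726
m = k² = 0.476556889561
D = 1 − m·sn²u·sn²v = 0.8432368786822325
dn(u+v) = (dn u·dn v − m·sn u·sn v·cn u·cn v)/D = 0.7804615630160846/0.8432368786822325 = 0.9255543522192128

dn(u+v)=0.9255543522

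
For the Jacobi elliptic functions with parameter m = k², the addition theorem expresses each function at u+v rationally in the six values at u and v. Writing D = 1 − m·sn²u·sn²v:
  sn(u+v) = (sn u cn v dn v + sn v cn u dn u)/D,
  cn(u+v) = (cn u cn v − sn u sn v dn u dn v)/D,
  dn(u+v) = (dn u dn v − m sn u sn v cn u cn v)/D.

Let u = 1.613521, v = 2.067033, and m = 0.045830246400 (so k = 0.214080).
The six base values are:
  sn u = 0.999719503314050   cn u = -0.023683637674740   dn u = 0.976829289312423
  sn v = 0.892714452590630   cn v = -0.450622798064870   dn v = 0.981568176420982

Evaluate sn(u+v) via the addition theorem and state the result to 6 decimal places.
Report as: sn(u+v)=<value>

sn(u+v)=-0.480381

m = k² = 0.0458302464
D = 1 − m·sn²u·sn²v = 0.9634965717630206
sn(u+v) = (sn u·cn v·dn v + sn v·cn u·dn u)/D = -0.4628457633612932/0.9634965717630206 = -0.4803813287206316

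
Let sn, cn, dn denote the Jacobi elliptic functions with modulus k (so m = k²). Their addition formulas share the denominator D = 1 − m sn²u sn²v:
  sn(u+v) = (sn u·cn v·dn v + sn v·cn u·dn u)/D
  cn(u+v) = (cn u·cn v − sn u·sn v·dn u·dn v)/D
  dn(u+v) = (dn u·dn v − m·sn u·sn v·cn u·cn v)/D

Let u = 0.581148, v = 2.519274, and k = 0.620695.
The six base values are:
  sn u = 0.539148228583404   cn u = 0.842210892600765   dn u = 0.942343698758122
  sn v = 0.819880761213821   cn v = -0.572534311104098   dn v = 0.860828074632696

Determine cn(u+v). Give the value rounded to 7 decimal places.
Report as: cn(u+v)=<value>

m = k² = 0.385262283025
D = 1 − m·sn²u·sn²v = 0.924720929077035
cn(u+v) = (cn u·cn v − sn u·sn v·dn u·dn v)/D = -0.8407734514414477/0.924720929077035 = -0.9092185815245089

cn(u+v)=-0.9092186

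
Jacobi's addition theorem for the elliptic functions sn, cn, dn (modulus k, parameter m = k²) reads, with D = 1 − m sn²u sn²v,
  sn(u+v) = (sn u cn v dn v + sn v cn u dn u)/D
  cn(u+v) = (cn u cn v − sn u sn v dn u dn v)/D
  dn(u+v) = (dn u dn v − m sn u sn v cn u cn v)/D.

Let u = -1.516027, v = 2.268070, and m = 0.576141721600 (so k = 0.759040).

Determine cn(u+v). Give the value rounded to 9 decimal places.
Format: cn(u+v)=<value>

sn u = -0.9637130399889593, cn u = 0.2669403988819201, dn u = 0.6818449316207391
sn v = 0.9745402134246673, cn v = -0.2242127837974542, dn v = 0.6729202875914938
m = k² = 0.5761417216
D = 1 − m·sn²u·sn²v = 0.491812093223947
cn(u+v) = (cn u·cn v − sn u·sn v·dn u·dn v)/D = 0.3710686366690657/0.491812093223947 = 0.7544927052049924

cn(u+v)=0.754492705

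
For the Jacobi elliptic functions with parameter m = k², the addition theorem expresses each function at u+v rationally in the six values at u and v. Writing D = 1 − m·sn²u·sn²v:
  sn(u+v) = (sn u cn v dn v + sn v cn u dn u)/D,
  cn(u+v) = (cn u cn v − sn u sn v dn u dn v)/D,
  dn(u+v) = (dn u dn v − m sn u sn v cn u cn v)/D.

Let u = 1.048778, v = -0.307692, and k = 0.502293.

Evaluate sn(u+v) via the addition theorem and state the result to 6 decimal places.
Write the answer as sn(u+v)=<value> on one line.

sn u = 0.8468330285442194, cn u = 0.5318588363152627, dn u = 0.9050250353298566
sn v = -0.3017153854038705, cn v = 0.9533980418537652, dn v = 0.9884496654583507
m = k² = 0.252298257849
D = 1 − m·sn²u·sn²v = 0.9835295774326203
sn(u+v) = (sn u·cn v·dn v + sn v·cn u·dn u)/D = 0.6528142079168489/0.9835295774326203 = 0.6637463914617982

sn(u+v)=0.663746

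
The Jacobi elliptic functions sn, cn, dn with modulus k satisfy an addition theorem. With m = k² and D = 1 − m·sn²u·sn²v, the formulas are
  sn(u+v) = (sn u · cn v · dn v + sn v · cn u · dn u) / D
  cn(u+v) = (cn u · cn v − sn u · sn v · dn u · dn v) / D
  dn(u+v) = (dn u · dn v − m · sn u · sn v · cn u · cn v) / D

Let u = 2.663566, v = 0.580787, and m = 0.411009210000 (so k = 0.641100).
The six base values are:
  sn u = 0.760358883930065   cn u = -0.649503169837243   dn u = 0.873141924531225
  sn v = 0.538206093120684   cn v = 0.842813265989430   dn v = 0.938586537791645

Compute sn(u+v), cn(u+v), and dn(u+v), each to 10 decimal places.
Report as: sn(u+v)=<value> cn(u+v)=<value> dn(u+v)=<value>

sn(u+v)=0.3181626462 cn(u+v)=-0.9480361441 dn(u+v)=0.9789762907

m = k² = 0.41100921
D = 1 − m·sn²u·sn²v = 0.9311686918906264
sn(u+v) = (sn u·cn v·dn v + sn v·cn u·dn u)/D = 0.296263095113962/0.9311686918906264 = 0.3181626462466594
cn(u+v) = (cn u·cn v − sn u·sn v·dn u·dn v)/D = -0.8827815761731753/0.9311686918906264 = -0.9480361441070288
dn(u+v) = (dn u·dn v − m·sn u·sn v·cn u·cn v)/D = 0.9115920719990004/0.9311686918906264 = 0.978976290695644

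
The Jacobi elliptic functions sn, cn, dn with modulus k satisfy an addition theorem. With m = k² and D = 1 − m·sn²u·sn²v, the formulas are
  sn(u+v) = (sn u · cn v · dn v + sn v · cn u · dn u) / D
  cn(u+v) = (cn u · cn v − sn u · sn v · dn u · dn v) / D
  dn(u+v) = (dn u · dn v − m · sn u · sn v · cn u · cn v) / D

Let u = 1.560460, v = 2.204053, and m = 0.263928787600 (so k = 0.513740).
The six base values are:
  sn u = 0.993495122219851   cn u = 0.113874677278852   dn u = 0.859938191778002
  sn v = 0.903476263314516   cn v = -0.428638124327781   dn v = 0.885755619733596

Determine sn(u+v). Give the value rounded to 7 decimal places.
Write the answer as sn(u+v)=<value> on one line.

sn(u+v)=-0.3667027

m = k² = 0.2639287876
D = 1 − m·sn²u·sn²v = 0.787356684486826
sn(u+v) = (sn u·cn v·dn v + sn v·cn u·dn u)/D = -0.2887258500502695/0.787356684486826 = -0.3667027355441224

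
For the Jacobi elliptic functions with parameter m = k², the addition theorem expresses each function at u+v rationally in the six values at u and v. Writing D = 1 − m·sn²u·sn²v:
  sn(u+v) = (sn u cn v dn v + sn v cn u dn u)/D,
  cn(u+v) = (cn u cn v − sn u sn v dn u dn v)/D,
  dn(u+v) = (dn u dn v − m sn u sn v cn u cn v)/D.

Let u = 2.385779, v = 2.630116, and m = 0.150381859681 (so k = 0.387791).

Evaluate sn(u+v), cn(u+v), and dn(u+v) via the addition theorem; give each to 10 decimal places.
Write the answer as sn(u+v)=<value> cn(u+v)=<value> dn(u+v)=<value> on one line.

sn u = 0.7645093057594592, cn u = -0.6446126910069252, dn u = 0.9550422194715427
sn v = 0.5929336325407341, cn v = -0.8052513318225867, dn v = 0.9732061475301761
m = k² = 0.150381859681
D = 1 − m·sn²u·sn²v = 0.9690989544792141
sn(u+v) = (sn u·cn v·dn v + sn v·cn u·dn u)/D = -0.9641563647184237/0.9690989544792141 = -0.9948998090051118
cn(u+v) = (cn u·cn v − sn u·sn v·dn u·dn v)/D = 0.09775115316792883/0.9690989544792141 = 0.1008680823729291
dn(u+v) = (dn u·dn v − m·sn u·sn v·cn u·cn v)/D = 0.894068332637674/0.9690989544792141 = 0.9225769241678101

sn(u+v)=-0.9948998090 cn(u+v)=0.1008680824 dn(u+v)=0.9225769242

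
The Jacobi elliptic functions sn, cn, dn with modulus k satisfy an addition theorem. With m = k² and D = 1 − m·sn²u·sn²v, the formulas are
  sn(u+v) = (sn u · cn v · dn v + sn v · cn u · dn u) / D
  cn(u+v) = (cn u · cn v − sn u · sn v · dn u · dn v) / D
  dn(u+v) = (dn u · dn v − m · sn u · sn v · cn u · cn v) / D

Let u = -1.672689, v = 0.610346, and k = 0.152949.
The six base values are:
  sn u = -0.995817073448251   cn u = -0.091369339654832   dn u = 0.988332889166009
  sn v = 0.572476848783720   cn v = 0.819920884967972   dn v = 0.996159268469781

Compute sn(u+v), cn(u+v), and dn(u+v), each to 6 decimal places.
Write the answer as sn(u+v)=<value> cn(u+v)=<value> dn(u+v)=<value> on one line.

m = k² = 0.023393396601
D = 1 − m·sn²u·sn²v = 0.9923972925998088
sn(u+v) = (sn u·cn v·dn v + sn v·cn u·dn u)/D = -0.865051854608893/0.9923972925998088 = -0.8716789748012052
cn(u+v) = (cn u·cn v − sn u·sn v·dn u·dn v)/D = 0.4863513906602356/0.9923972925998088 = 0.4900773050137292
dn(u+v) = (dn u·dn v − m·sn u·sn v·cn u·cn v)/D = 0.9835378810899194/0.9923972925998088 = 0.9910727169693499

sn(u+v)=-0.871679 cn(u+v)=0.490077 dn(u+v)=0.991073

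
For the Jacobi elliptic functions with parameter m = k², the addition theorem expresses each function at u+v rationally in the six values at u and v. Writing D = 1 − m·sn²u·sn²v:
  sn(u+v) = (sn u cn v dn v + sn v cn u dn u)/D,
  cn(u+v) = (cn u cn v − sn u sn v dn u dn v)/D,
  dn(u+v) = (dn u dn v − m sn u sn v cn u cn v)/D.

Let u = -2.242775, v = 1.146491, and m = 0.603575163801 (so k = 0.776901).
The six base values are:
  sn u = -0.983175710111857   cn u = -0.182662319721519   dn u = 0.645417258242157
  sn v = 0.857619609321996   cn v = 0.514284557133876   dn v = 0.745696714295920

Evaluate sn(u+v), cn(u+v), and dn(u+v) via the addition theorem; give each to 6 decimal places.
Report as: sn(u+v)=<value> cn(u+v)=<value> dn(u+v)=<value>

sn(u+v)=-0.837583 cn(u+v)=0.546310 dn(u+v)=0.759319

m = k² = 0.603575163801
D = 1 − m·sn²u·sn²v = 0.5708757602401827
sn(u+v) = (sn u·cn v·dn v + sn v·cn u·dn u)/D = -0.4781558874684045/0.5708757602401827 = -0.8375830973577009
cn(u+v) = (cn u·cn v − sn u·sn v·dn u·dn v)/D = 0.3118751046638848/0.5708757602401827 = 0.5463099440982932
dn(u+v) = (dn u·dn v − m·sn u·sn v·cn u·cn v)/D = 0.4334765292188136/0.5708757602401827 = 0.7593185057225733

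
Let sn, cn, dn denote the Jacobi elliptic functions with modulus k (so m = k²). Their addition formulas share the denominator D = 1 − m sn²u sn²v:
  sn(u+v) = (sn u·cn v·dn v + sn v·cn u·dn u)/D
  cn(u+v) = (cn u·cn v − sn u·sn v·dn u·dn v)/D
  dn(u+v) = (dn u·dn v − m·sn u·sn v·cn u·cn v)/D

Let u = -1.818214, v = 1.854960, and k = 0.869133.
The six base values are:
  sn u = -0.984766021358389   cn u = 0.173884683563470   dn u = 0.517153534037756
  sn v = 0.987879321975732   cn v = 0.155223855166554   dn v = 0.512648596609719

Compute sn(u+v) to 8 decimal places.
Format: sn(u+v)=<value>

sn(u+v)=0.03673149

m = k² = 0.755392171689
D = 1 − m·sn²u·sn²v = 0.2850982171518064
sn(u+v) = (sn u·cn v·dn v + sn v·cn u·dn u)/D = 0.01047208247542874/0.2850982171518064 = 0.03673149057208121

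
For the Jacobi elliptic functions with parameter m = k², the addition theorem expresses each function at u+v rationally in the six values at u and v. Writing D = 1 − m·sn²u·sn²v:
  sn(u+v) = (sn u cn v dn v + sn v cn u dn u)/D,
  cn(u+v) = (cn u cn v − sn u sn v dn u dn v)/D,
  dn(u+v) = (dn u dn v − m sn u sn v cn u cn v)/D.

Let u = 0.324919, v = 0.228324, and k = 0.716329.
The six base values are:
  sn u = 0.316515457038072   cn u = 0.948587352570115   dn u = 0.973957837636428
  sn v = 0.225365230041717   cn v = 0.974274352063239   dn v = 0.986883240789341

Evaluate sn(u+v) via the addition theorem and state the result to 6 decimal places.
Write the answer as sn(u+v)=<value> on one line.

sn(u+v)=0.513881

m = k² = 0.513127236241
D = 1 − m·sn²u·sn²v = 0.9973891090074524
sn(u+v) = (sn u·cn v·dn v + sn v·cn u·dn u)/D = 0.5125393885898068/0.9973891090074524 = 0.5138810760625391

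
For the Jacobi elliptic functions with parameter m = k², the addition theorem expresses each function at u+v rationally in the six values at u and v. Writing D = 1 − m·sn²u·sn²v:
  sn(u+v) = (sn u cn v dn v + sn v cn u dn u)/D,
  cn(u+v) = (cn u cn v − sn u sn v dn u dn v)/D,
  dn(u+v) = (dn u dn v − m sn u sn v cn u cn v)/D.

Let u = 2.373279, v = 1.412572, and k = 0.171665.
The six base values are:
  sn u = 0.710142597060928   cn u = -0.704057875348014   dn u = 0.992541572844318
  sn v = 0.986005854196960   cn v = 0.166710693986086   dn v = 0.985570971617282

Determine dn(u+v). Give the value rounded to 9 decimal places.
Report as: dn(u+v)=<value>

dn(u+v)=0.995018305

m = k² = 0.029468872225
D = 1 − m·sn²u·sn²v = 0.9855518037912786
dn(u+v) = (dn u·dn v − m·sn u·sn v·cn u·cn v)/D = 0.9806420856635126/0.9855518037912786 = 0.9950183053707791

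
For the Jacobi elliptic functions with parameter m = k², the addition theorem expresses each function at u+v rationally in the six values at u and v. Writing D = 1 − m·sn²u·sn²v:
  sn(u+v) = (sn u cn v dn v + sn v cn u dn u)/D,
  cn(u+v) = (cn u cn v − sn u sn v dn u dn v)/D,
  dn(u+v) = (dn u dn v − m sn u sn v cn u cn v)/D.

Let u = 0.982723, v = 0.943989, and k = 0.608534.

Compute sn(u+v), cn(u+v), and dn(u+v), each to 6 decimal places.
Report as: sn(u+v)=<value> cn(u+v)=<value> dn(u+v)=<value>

sn(u+v)=0.990964 cn(u+v)=-0.134126 dn(u+v)=0.797714

sn u = 0.8044402110611097, cn u = 0.5940336243243788, dn u = 0.8719868940274966
sn v = 0.7838384490156536, cn v = 0.6209648024201812, dn v = 0.8789074474356599
m = k² = 0.370313629156
D = 1 − m·sn²u·sn²v = 0.8527652360606902
sn(u+v) = (sn u·cn v·dn v + sn v·cn u·dn u)/D = 0.8450599219004645/0.8527652360606902 = 0.9909643195637055
cn(u+v) = (cn u·cn v − sn u·sn v·dn u·dn v)/D = -0.1143777785726994/0.8527652360606902 = -0.1341257520077416
dn(u+v) = (dn u·dn v − m·sn u·sn v·cn u·cn v)/D = 0.6802630789047054/0.8527652360606902 = 0.7977143651483138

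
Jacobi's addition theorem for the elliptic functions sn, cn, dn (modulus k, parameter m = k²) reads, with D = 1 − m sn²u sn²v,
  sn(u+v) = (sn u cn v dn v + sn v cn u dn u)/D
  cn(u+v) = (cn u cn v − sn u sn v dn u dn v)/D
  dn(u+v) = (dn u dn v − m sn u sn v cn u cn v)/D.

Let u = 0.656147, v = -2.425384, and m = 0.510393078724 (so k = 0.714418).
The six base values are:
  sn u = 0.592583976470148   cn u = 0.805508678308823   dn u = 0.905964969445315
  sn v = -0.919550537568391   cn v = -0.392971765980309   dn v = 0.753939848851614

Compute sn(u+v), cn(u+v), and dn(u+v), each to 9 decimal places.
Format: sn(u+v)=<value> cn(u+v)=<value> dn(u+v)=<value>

sn(u+v)=-0.997846221 cn(u+v)=0.065596634 dn(u+v)=0.701286747

m = k² = 0.510393078724
D = 1 − m·sn²u·sn²v = 0.8484500527527977
sn(u+v) = (sn u·cn v·dn v + sn v·cn u·dn u)/D = -0.8466226791851409/0.8484500527527977 = -0.9978462213989758
cn(u+v) = (cn u·cn v − sn u·sn v·dn u·dn v)/D = 0.05565546788590663/0.8484500527527977 = 0.0655966343632514
dn(u+v) = (dn u·dn v − m·sn u·sn v·cn u·cn v)/D = 0.5950067772136462/0.8484500527527977 = 0.7012867466778341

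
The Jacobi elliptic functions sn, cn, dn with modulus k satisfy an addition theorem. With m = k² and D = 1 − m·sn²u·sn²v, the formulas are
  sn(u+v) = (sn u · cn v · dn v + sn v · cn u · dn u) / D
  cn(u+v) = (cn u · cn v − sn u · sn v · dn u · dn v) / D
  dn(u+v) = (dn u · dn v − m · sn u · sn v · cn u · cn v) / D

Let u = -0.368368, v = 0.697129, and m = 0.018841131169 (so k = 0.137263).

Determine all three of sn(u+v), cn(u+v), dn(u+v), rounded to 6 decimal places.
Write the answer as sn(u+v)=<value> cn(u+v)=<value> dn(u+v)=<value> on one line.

sn(u+v)=0.322767 cn(u+v)=0.946478 dn(u+v)=0.999018

sn u = -0.3599508931983703, cn u = 0.9329712506212051, dn u = 0.9987786819506111
sn v = 0.6412791223169751, cn v = 0.7673076874894256, dn v = 0.9961183633000912
m = k² = 0.018841131169
D = 1 − m·sn²u·sn²v = 0.998996106397842
sn(u+v) = (sn u·cn v·dn v + sn v·cn u·dn u)/D = 0.3224432700363978/0.998996106397842 = 0.3227672940578884
cn(u+v) = (cn u·cn v − sn u·sn v·dn u·dn v)/D = 0.9455281900643064/0.998996106397842 = 0.9464783536280947
dn(u+v) = (dn u·dn v − m·sn u·sn v·cn u·cn v)/D = 0.9980151875354045/0.998996106397842 = 0.9990180954098265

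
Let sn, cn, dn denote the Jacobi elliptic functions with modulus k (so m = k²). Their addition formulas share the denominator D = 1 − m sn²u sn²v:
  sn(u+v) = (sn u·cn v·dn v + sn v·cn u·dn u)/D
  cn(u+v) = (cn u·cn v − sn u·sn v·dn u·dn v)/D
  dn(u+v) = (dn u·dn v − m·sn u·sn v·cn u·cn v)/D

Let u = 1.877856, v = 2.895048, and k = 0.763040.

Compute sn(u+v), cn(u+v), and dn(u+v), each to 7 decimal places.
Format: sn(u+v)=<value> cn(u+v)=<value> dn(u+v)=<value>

sn u = 0.999413822434578, cn u = 0.03423465388617005, dn u = 0.6468789212209265
sn v = 0.7799545479238551, cn v = -0.6258361632031939, dn v = 0.8036246167507962
m = k² = 0.5822300416
D = 1 − m·sn²u·sn²v = 0.6462276364515916
sn(u+v) = (sn u·cn v·dn v + sn v·cn u·dn u)/D = -0.4853699155204765/0.6462276364515916 = -0.7510819533897095
cn(u+v) = (cn u·cn v − sn u·sn v·dn u·dn v)/D = -0.4266452896979597/0.6462276364515916 = -0.6602089815295595
dn(u+v) = (dn u·dn v − m·sn u·sn v·cn u·cn v)/D = 0.5295716214607259/0.6462276364515916 = 0.8194815442567283

sn(u+v)=-0.7510820 cn(u+v)=-0.6602090 dn(u+v)=0.8194815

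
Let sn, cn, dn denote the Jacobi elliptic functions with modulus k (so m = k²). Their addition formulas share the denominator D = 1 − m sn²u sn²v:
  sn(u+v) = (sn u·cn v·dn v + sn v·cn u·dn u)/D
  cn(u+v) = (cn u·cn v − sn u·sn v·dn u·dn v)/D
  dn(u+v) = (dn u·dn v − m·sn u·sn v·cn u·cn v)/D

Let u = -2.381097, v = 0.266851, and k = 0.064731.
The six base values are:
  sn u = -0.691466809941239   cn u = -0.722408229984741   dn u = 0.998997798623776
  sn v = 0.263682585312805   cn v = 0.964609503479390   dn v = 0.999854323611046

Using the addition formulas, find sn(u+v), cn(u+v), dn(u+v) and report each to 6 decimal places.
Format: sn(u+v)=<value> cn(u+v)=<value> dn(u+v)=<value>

m = k² = 0.004190102361
D = 1 − m·sn²u·sn²v = 0.9998607067065659
sn(u+v) = (sn u·cn v·dn v + sn v·cn u·dn u)/D = -0.8571938546518919/0.9998607067065659 = -0.8573132726411429
cn(u+v) = (cn u·cn v − sn u·sn v·dn u·dn v)/D = -0.514723351289588/0.9998607067065659 = -0.5147950587887703
dn(u+v) = (dn u·dn v − m·sn u·sn v·cn u·cn v)/D = 0.9983199006015789/0.9998607067065659 = 0.9984589792411562

sn(u+v)=-0.857313 cn(u+v)=-0.514795 dn(u+v)=0.998459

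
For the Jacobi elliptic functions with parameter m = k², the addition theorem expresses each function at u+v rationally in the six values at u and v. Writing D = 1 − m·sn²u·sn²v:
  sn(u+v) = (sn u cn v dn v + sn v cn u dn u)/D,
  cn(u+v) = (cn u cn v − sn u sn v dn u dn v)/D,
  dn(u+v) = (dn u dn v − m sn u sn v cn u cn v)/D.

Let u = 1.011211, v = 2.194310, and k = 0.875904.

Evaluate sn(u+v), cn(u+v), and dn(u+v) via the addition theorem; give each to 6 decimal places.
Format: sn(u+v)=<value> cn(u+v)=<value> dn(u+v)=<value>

sn(u+v)=0.850177 cn(u+v)=-0.526497 dn(u+v)=0.667429

sn u = 0.7862684953333548, cn u = 0.6178849838329317, dn u = 0.7250504844945029
sn v = 0.9999961216976328, cn v = -0.002785065473768048, dn v = 0.482491589253375
m = k² = 0.767207817216
D = 1 − m·sn²u·sn²v = 0.5257018840301275
sn(u+v) = (sn u·cn v·dn v + sn v·cn u·dn u)/D = 0.4469395048788793/0.5257018840301275 = 0.8501767226941603
cn(u+v) = (cn u·cn v − sn u·sn v·dn u·dn v)/D = -0.2767806890869516/0.5257018840301275 = -0.5264974265739736
dn(u+v) = (dn u·dn v − m·sn u·sn v·cn u·cn v)/D = 0.3508688272529491/0.5257018840301275 = 0.667429274864157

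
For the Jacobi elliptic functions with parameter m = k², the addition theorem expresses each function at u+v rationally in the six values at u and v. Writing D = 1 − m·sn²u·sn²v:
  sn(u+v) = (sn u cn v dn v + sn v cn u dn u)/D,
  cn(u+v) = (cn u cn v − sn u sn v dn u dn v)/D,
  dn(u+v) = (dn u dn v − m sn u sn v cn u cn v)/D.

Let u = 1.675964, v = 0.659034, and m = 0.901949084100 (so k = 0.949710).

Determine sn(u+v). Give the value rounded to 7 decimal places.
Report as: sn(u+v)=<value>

sn(u+v)=0.9968193

sn u = 0.948705317681081, cn u = 0.3161616994571594, dn u = 0.4338296221570612
sn v = 0.5811187848743084, cn v = 0.8138187500089975, dn v = 0.8339140592686865
m = k² = 0.9019490841
D = 1 − m·sn²u·sn²v = 0.7258586668242679
sn(u+v) = (sn u·cn v·dn v + sn v·cn u·dn u)/D = 0.7235499430044756/0.7258586668242679 = 0.9968193204471976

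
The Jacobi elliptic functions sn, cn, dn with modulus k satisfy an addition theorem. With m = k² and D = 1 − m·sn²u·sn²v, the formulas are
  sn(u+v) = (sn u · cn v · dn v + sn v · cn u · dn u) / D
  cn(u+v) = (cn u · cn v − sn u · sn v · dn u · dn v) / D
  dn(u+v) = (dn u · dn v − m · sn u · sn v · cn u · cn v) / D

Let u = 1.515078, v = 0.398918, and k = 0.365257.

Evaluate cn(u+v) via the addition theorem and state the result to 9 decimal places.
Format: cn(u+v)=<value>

cn(u+v)=-0.263991088

sn u = 0.9945232223091417, cn u = 0.1045158374976803, dn u = 0.9316891463148981
sn v = 0.3871623824119967, cn v = 0.9220115452883802, dn v = 0.9899505773350297
m = k² = 0.133412676049
D = 1 − m·sn²u·sn²v = 0.9802205933344963
cn(u+v) = (cn u·cn v − sn u·sn v·dn u·dn v)/D = -0.2587695007124617/0.9802205933344963 = -0.2639910877940081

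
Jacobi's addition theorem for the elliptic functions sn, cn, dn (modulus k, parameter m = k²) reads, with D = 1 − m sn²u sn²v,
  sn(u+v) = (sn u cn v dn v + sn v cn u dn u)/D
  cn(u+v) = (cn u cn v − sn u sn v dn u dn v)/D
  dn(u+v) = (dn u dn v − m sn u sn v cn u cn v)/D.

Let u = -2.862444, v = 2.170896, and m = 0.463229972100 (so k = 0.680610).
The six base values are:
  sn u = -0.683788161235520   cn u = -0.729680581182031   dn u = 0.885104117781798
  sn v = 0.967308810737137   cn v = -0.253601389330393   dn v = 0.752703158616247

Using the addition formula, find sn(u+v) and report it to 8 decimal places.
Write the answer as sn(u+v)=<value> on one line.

m = k² = 0.4632299721
D = 1 − m·sn²u·sn²v = 0.7973390410089025
sn(u+v) = (sn u·cn v·dn v + sn v·cn u·dn u)/D = -0.4942039274358868/0.7973390410089025 = -0.619816542296176

sn(u+v)=-0.61981654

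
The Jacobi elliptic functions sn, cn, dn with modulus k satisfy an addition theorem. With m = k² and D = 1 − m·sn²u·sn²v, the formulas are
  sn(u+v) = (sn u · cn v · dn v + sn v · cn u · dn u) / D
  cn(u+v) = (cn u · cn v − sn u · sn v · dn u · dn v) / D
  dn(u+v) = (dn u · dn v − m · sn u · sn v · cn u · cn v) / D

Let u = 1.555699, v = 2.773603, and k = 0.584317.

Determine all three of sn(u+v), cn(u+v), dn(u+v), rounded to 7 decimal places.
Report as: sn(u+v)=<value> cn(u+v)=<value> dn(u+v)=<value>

sn(u+v)=-0.7319720 cn(u+v)=-0.6813347 dn(u+v)=0.9039190

sn u = 0.9889210091612513, cn u = 0.1484427082732335, dn u = 0.8161476915440128
sn v = 0.63374566978504, cn v = -0.7735414830690795, dn v = 0.928908882611921
m = k² = 0.341426356489
D = 1 − m·sn²u·sn²v = 0.8658933666042002
sn(u+v) = (sn u·cn v·dn v + sn v·cn u·dn u)/D = -0.6338097190466048/0.8658933666042002 = -0.731972022758686
cn(u+v) = (cn u·cn v − sn u·sn v·dn u·dn v)/D = -0.589963187301733/0.8658933666042002 = -0.6813346886065304
dn(u+v) = (dn u·dn v − m·sn u·sn v·cn u·cn v)/D = 0.7826974610210924/0.8658933666042002 = 0.9039189941951171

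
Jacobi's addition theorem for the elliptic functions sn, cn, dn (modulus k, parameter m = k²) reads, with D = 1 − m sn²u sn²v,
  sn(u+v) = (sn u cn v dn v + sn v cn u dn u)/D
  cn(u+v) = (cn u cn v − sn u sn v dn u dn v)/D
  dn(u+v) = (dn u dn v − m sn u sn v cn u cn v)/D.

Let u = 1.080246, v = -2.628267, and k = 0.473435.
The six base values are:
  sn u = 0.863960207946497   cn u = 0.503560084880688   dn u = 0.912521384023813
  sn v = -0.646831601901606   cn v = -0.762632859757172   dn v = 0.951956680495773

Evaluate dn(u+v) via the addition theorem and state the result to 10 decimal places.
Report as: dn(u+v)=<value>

dn(u+v)=0.8823405813

m = k² = 0.224140699225
D = 1 − m·sn²u·sn²v = 0.9300011890662966
dn(u+v) = (dn u·dn v − m·sn u·sn v·cn u·cn v)/D = 0.8205777897307778/0.9300011890662966 = 0.8823405812573446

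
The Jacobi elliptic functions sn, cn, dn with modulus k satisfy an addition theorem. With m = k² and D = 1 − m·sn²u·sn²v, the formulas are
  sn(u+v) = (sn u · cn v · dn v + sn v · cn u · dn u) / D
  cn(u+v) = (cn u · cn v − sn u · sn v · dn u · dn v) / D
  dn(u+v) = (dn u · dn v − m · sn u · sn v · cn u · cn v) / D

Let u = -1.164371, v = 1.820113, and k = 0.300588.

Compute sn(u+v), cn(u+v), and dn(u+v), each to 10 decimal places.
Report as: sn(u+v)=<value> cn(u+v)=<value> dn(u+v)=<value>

sn(u+v)=0.6066592546 cn(u+v)=0.7949619795 dn(u+v)=0.9832328510

sn u = -0.9112370417192097, cn u = 0.4118823300395676, dn u = 0.961756205715838
sn v = 0.9796179384303711, cn v = -0.2008698451869509, dn v = 0.9556633747032999
m = k² = 0.090353145744
D = 1 − m·sn²u·sn²v = 0.9280021600841506
sn(u+v) = (sn u·cn v·dn v + sn v·cn u·dn u)/D = 0.5629810986798928/0.9280021600841506 = 0.6066592545741942
cn(u+v) = (cn u·cn v − sn u·sn v·dn u·dn v)/D = 0.7377264341543078/0.9280021600841506 = 0.7949619794930341
dn(u+v) = (dn u·dn v − m·sn u·sn v·cn u·cn v)/D = 0.912442209573286/0.9280021600841506 = 0.9832328509780046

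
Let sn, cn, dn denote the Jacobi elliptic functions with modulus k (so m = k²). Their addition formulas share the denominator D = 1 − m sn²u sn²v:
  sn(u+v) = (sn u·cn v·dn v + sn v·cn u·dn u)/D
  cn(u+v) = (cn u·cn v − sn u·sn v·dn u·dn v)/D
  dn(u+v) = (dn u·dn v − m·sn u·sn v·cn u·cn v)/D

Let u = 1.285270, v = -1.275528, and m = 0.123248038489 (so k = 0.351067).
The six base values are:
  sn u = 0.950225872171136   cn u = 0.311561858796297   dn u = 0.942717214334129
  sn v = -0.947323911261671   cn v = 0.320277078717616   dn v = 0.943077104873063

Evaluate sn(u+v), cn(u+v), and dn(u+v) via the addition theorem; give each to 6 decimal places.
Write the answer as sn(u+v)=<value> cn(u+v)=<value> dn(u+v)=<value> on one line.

m = k² = 0.123248038489
D = 1 − m·sn²u·sn²v = 0.9001309964133423
sn(u+v) = (sn u·cn v·dn v + sn v·cn u·dn u)/D = 0.008768920366330682/0.9001309964133423 = 0.009741826913272935
cn(u+v) = (cn u·cn v − sn u·sn v·dn u·dn v)/D = 0.9000882827476899/0.9001309964133423 = 0.9999525472783155
dn(u+v) = (dn u·dn v − m·sn u·sn v·cn u·cn v)/D = 0.9001257321473448/0.9001309964133423 = 0.9999941516667925

sn(u+v)=0.009742 cn(u+v)=0.999953 dn(u+v)=0.999994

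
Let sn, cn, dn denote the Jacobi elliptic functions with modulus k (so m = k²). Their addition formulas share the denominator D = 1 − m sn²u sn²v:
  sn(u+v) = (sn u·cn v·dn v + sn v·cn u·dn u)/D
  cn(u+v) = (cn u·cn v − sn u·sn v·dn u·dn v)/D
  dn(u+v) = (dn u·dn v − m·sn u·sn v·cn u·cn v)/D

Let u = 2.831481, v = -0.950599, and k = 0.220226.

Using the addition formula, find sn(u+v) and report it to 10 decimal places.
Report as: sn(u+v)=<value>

sn u = 0.3419042790602261, cn u = -0.9397347838407957, dn u = 0.9971612108854543
sn v = -0.8103866472215673, cn v = 0.5858954531356144, dn v = 0.9839456784300281
m = k² = 0.048499491076
D = 1 − m·sn²u·sn²v = 0.996276676196478
sn(u+v) = (sn u·cn v·dn v + sn v·cn u·dn u)/D = 0.9564908033064396/0.996276676196478 = 0.9600654378039538

sn(u+v)=0.9600654378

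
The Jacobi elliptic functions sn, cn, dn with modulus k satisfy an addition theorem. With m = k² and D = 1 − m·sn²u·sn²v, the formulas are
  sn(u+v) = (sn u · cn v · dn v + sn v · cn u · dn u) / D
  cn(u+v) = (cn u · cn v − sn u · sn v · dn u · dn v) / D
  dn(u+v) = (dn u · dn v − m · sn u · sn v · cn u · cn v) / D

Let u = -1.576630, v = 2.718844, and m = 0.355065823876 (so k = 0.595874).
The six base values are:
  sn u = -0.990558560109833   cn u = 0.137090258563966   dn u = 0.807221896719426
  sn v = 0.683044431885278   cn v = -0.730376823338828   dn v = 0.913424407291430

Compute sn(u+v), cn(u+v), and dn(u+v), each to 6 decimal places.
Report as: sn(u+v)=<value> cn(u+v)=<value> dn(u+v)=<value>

m = k² = 0.355065823876
D = 1 − m·sn²u·sn²v = 0.8374574406839623
sn(u+v) = (sn u·cn v·dn v + sn v·cn u·dn u)/D = 0.7364324563389095/0.8374574406839623 = 0.8793670228035177
cn(u+v) = (cn u·cn v − sn u·sn v·dn u·dn v)/D = 0.39875080214035/0.8374574406839623 = 0.4761445570472035
dn(u+v) = (dn u·dn v − m·sn u·sn v·cn u·cn v)/D = 0.7132819468740139/0.8374574406839623 = 0.8517232186646611

sn(u+v)=0.879367 cn(u+v)=0.476145 dn(u+v)=0.851723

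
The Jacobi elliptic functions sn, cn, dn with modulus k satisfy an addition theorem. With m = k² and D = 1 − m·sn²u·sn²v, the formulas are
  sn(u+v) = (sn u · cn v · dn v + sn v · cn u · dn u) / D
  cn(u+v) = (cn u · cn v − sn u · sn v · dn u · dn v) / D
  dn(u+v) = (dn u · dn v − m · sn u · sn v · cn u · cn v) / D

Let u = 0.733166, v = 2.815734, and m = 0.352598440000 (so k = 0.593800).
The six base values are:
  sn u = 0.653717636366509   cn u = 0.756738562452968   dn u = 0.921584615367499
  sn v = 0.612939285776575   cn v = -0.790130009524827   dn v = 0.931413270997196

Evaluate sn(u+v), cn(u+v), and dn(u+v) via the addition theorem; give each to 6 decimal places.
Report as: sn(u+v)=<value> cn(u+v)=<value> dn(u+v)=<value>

sn(u+v)=-0.056851 cn(u+v)=-0.998383 dn(u+v)=0.999430

m = k² = 0.35259844
D = 1 − m·sn²u·sn²v = 0.9433896674693124
sn(u+v) = (sn u·cn v·dn v + sn v·cn u·dn u)/D = -0.05363236293064102/0.9433896674693124 = -0.05685069995997771
cn(u+v) = (cn u·cn v − sn u·sn v·dn u·dn v)/D = -0.9418639149762219/0.9433896674693124 = -0.9983826911130123
dn(u+v) = (dn u·dn v − m·sn u·sn v·cn u·cn v)/D = 0.9428519713255303/0.9433896674693124 = 0.999430038124941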